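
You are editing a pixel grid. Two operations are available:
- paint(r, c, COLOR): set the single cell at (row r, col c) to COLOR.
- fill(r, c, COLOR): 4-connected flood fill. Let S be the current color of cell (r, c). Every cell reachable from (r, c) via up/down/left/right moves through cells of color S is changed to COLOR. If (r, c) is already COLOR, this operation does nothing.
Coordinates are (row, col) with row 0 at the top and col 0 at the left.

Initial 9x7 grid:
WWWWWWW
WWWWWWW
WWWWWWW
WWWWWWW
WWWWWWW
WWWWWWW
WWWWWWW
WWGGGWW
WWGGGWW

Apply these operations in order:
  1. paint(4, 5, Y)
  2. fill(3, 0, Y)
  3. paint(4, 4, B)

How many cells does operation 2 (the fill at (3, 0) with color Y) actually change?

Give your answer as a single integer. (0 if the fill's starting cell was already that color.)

After op 1 paint(4,5,Y):
WWWWWWW
WWWWWWW
WWWWWWW
WWWWWWW
WWWWWYW
WWWWWWW
WWWWWWW
WWGGGWW
WWGGGWW
After op 2 fill(3,0,Y) [56 cells changed]:
YYYYYYY
YYYYYYY
YYYYYYY
YYYYYYY
YYYYYYY
YYYYYYY
YYYYYYY
YYGGGYY
YYGGGYY

Answer: 56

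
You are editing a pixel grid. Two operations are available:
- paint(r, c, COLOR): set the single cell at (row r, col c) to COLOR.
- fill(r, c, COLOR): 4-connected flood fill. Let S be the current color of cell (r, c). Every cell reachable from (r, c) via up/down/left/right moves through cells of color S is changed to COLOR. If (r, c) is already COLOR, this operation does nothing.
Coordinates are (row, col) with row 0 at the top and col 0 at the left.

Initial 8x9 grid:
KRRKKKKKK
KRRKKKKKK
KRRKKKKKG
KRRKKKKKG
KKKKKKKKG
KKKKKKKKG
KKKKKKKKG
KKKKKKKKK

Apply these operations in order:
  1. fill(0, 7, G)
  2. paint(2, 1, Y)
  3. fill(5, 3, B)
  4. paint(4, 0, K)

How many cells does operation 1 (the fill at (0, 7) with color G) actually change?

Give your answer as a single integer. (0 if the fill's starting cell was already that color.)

Answer: 59

Derivation:
After op 1 fill(0,7,G) [59 cells changed]:
GRRGGGGGG
GRRGGGGGG
GRRGGGGGG
GRRGGGGGG
GGGGGGGGG
GGGGGGGGG
GGGGGGGGG
GGGGGGGGG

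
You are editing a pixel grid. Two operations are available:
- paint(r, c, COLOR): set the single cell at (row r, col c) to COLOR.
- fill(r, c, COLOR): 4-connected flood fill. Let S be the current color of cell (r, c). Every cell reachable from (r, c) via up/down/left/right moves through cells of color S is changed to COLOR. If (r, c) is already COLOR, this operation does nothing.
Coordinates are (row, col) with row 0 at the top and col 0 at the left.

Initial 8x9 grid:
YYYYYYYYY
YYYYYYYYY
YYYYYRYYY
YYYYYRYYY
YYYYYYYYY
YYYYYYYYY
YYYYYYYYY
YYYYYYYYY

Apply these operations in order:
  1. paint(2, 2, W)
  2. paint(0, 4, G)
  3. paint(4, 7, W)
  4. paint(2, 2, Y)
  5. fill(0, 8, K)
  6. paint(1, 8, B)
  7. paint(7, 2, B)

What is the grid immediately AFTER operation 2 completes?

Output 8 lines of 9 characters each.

After op 1 paint(2,2,W):
YYYYYYYYY
YYYYYYYYY
YYWYYRYYY
YYYYYRYYY
YYYYYYYYY
YYYYYYYYY
YYYYYYYYY
YYYYYYYYY
After op 2 paint(0,4,G):
YYYYGYYYY
YYYYYYYYY
YYWYYRYYY
YYYYYRYYY
YYYYYYYYY
YYYYYYYYY
YYYYYYYYY
YYYYYYYYY

Answer: YYYYGYYYY
YYYYYYYYY
YYWYYRYYY
YYYYYRYYY
YYYYYYYYY
YYYYYYYYY
YYYYYYYYY
YYYYYYYYY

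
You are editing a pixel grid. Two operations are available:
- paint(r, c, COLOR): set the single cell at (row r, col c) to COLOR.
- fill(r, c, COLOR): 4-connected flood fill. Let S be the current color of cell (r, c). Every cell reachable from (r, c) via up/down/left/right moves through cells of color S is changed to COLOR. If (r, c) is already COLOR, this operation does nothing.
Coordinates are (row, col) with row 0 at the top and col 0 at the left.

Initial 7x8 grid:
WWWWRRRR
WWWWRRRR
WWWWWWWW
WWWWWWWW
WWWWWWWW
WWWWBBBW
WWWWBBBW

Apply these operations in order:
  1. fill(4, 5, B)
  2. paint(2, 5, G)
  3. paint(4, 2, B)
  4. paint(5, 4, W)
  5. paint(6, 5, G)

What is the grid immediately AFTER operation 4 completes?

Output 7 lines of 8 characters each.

After op 1 fill(4,5,B) [42 cells changed]:
BBBBRRRR
BBBBRRRR
BBBBBBBB
BBBBBBBB
BBBBBBBB
BBBBBBBB
BBBBBBBB
After op 2 paint(2,5,G):
BBBBRRRR
BBBBRRRR
BBBBBGBB
BBBBBBBB
BBBBBBBB
BBBBBBBB
BBBBBBBB
After op 3 paint(4,2,B):
BBBBRRRR
BBBBRRRR
BBBBBGBB
BBBBBBBB
BBBBBBBB
BBBBBBBB
BBBBBBBB
After op 4 paint(5,4,W):
BBBBRRRR
BBBBRRRR
BBBBBGBB
BBBBBBBB
BBBBBBBB
BBBBWBBB
BBBBBBBB

Answer: BBBBRRRR
BBBBRRRR
BBBBBGBB
BBBBBBBB
BBBBBBBB
BBBBWBBB
BBBBBBBB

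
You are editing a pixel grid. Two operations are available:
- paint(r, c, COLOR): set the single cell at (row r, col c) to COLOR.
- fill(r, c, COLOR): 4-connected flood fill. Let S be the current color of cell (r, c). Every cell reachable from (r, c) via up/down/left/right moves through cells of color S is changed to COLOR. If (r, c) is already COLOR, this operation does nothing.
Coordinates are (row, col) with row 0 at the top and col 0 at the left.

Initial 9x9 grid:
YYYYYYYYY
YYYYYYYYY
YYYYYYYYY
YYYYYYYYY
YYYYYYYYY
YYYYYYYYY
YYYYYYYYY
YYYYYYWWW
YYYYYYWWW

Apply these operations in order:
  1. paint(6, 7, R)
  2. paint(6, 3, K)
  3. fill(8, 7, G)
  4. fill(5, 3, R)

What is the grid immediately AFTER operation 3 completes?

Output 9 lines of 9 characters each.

After op 1 paint(6,7,R):
YYYYYYYYY
YYYYYYYYY
YYYYYYYYY
YYYYYYYYY
YYYYYYYYY
YYYYYYYYY
YYYYYYYRY
YYYYYYWWW
YYYYYYWWW
After op 2 paint(6,3,K):
YYYYYYYYY
YYYYYYYYY
YYYYYYYYY
YYYYYYYYY
YYYYYYYYY
YYYYYYYYY
YYYKYYYRY
YYYYYYWWW
YYYYYYWWW
After op 3 fill(8,7,G) [6 cells changed]:
YYYYYYYYY
YYYYYYYYY
YYYYYYYYY
YYYYYYYYY
YYYYYYYYY
YYYYYYYYY
YYYKYYYRY
YYYYYYGGG
YYYYYYGGG

Answer: YYYYYYYYY
YYYYYYYYY
YYYYYYYYY
YYYYYYYYY
YYYYYYYYY
YYYYYYYYY
YYYKYYYRY
YYYYYYGGG
YYYYYYGGG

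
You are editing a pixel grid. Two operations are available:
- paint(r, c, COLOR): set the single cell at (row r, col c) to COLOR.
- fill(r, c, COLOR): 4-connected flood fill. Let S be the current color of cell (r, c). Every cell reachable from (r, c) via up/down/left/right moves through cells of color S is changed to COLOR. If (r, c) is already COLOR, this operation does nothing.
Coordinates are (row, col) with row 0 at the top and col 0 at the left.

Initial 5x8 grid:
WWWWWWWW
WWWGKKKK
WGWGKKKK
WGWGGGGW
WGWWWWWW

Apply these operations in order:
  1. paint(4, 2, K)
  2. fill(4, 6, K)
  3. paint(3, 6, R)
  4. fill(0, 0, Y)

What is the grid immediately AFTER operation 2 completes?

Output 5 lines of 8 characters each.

After op 1 paint(4,2,K):
WWWWWWWW
WWWGKKKK
WGWGKKKK
WGWGGGGW
WGKWWWWW
After op 2 fill(4,6,K) [6 cells changed]:
WWWWWWWW
WWWGKKKK
WGWGKKKK
WGWGGGGK
WGKKKKKK

Answer: WWWWWWWW
WWWGKKKK
WGWGKKKK
WGWGGGGK
WGKKKKKK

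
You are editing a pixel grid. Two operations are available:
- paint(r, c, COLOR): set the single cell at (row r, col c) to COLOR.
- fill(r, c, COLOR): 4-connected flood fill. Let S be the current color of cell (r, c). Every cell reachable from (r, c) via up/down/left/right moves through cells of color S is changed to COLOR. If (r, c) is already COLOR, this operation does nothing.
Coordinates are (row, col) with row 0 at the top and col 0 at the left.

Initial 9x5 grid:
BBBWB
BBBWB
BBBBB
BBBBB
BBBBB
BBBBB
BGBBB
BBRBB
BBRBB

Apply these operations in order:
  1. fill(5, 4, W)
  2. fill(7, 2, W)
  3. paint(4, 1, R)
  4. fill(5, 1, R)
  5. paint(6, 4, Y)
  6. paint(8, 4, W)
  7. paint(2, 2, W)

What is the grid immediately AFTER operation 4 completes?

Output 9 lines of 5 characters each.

Answer: RRRRR
RRRRR
RRRRR
RRRRR
RRRRR
RRRRR
RGRRR
RRRRR
RRRRR

Derivation:
After op 1 fill(5,4,W) [40 cells changed]:
WWWWW
WWWWW
WWWWW
WWWWW
WWWWW
WWWWW
WGWWW
WWRWW
WWRWW
After op 2 fill(7,2,W) [2 cells changed]:
WWWWW
WWWWW
WWWWW
WWWWW
WWWWW
WWWWW
WGWWW
WWWWW
WWWWW
After op 3 paint(4,1,R):
WWWWW
WWWWW
WWWWW
WWWWW
WRWWW
WWWWW
WGWWW
WWWWW
WWWWW
After op 4 fill(5,1,R) [43 cells changed]:
RRRRR
RRRRR
RRRRR
RRRRR
RRRRR
RRRRR
RGRRR
RRRRR
RRRRR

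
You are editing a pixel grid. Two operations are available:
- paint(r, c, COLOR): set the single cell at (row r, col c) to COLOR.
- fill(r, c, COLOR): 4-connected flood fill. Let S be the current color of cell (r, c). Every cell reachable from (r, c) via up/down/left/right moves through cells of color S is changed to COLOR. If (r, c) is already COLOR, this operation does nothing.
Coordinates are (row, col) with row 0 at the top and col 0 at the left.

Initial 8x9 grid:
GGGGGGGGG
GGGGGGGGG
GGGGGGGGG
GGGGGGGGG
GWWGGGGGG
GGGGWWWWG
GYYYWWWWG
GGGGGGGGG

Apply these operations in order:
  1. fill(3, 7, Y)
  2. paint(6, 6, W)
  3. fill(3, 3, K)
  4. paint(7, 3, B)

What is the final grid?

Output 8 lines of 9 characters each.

Answer: KKKKKKKKK
KKKKKKKKK
KKKKKKKKK
KKKKKKKKK
KWWKKKKKK
KKKKWWWWK
KKKKWWWWK
KKKBKKKKK

Derivation:
After op 1 fill(3,7,Y) [59 cells changed]:
YYYYYYYYY
YYYYYYYYY
YYYYYYYYY
YYYYYYYYY
YWWYYYYYY
YYYYWWWWY
YYYYWWWWY
YYYYYYYYY
After op 2 paint(6,6,W):
YYYYYYYYY
YYYYYYYYY
YYYYYYYYY
YYYYYYYYY
YWWYYYYYY
YYYYWWWWY
YYYYWWWWY
YYYYYYYYY
After op 3 fill(3,3,K) [62 cells changed]:
KKKKKKKKK
KKKKKKKKK
KKKKKKKKK
KKKKKKKKK
KWWKKKKKK
KKKKWWWWK
KKKKWWWWK
KKKKKKKKK
After op 4 paint(7,3,B):
KKKKKKKKK
KKKKKKKKK
KKKKKKKKK
KKKKKKKKK
KWWKKKKKK
KKKKWWWWK
KKKKWWWWK
KKKBKKKKK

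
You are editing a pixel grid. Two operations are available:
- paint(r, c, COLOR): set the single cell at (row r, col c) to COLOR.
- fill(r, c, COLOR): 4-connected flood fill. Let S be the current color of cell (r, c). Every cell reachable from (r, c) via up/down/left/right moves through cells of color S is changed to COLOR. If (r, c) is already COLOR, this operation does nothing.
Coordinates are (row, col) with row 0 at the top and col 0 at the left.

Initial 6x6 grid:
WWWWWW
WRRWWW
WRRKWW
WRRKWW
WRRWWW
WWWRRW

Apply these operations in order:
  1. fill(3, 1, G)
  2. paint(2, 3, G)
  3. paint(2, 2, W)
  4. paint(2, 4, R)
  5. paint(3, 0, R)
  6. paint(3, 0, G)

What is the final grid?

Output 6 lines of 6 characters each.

Answer: WWWWWW
WGGWWW
WGWGRW
GGGKWW
WGGWWW
WWWRRW

Derivation:
After op 1 fill(3,1,G) [8 cells changed]:
WWWWWW
WGGWWW
WGGKWW
WGGKWW
WGGWWW
WWWRRW
After op 2 paint(2,3,G):
WWWWWW
WGGWWW
WGGGWW
WGGKWW
WGGWWW
WWWRRW
After op 3 paint(2,2,W):
WWWWWW
WGGWWW
WGWGWW
WGGKWW
WGGWWW
WWWRRW
After op 4 paint(2,4,R):
WWWWWW
WGGWWW
WGWGRW
WGGKWW
WGGWWW
WWWRRW
After op 5 paint(3,0,R):
WWWWWW
WGGWWW
WGWGRW
RGGKWW
WGGWWW
WWWRRW
After op 6 paint(3,0,G):
WWWWWW
WGGWWW
WGWGRW
GGGKWW
WGGWWW
WWWRRW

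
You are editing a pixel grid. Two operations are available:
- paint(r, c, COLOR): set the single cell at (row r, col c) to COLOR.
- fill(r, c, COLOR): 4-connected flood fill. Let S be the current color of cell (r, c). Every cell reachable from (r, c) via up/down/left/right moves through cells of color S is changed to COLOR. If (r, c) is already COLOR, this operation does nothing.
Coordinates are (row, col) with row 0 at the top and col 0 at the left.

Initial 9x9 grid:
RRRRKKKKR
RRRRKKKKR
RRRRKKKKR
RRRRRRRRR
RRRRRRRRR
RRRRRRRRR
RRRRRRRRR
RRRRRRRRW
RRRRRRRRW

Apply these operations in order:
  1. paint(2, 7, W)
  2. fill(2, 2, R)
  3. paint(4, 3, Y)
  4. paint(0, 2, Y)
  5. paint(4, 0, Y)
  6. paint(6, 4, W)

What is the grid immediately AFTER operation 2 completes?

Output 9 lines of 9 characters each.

After op 1 paint(2,7,W):
RRRRKKKKR
RRRRKKKKR
RRRRKKKWR
RRRRRRRRR
RRRRRRRRR
RRRRRRRRR
RRRRRRRRR
RRRRRRRRW
RRRRRRRRW
After op 2 fill(2,2,R) [0 cells changed]:
RRRRKKKKR
RRRRKKKKR
RRRRKKKWR
RRRRRRRRR
RRRRRRRRR
RRRRRRRRR
RRRRRRRRR
RRRRRRRRW
RRRRRRRRW

Answer: RRRRKKKKR
RRRRKKKKR
RRRRKKKWR
RRRRRRRRR
RRRRRRRRR
RRRRRRRRR
RRRRRRRRR
RRRRRRRRW
RRRRRRRRW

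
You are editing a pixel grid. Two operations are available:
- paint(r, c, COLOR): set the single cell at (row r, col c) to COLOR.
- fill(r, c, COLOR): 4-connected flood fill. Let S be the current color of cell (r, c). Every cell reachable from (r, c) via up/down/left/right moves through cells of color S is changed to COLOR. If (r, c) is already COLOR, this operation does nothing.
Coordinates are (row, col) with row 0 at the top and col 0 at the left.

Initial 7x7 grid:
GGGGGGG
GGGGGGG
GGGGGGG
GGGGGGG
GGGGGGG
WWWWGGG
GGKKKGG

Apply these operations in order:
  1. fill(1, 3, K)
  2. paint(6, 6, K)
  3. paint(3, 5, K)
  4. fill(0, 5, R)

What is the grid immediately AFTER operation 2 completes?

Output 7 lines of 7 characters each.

After op 1 fill(1,3,K) [40 cells changed]:
KKKKKKK
KKKKKKK
KKKKKKK
KKKKKKK
KKKKKKK
WWWWKKK
GGKKKKK
After op 2 paint(6,6,K):
KKKKKKK
KKKKKKK
KKKKKKK
KKKKKKK
KKKKKKK
WWWWKKK
GGKKKKK

Answer: KKKKKKK
KKKKKKK
KKKKKKK
KKKKKKK
KKKKKKK
WWWWKKK
GGKKKKK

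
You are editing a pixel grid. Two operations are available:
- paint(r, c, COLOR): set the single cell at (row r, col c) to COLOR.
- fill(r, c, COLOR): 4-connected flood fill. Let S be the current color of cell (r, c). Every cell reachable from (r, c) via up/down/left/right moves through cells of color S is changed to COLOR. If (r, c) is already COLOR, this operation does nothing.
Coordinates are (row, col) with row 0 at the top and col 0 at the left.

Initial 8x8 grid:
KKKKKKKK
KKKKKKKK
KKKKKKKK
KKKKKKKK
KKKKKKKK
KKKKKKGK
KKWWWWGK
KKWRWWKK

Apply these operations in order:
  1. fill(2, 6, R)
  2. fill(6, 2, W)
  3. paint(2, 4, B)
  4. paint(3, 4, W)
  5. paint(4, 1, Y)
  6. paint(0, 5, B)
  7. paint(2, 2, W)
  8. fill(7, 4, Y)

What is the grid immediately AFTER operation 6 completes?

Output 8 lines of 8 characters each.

After op 1 fill(2,6,R) [54 cells changed]:
RRRRRRRR
RRRRRRRR
RRRRRRRR
RRRRRRRR
RRRRRRRR
RRRRRRGR
RRWWWWGR
RRWRWWRR
After op 2 fill(6,2,W) [0 cells changed]:
RRRRRRRR
RRRRRRRR
RRRRRRRR
RRRRRRRR
RRRRRRRR
RRRRRRGR
RRWWWWGR
RRWRWWRR
After op 3 paint(2,4,B):
RRRRRRRR
RRRRRRRR
RRRRBRRR
RRRRRRRR
RRRRRRRR
RRRRRRGR
RRWWWWGR
RRWRWWRR
After op 4 paint(3,4,W):
RRRRRRRR
RRRRRRRR
RRRRBRRR
RRRRWRRR
RRRRRRRR
RRRRRRGR
RRWWWWGR
RRWRWWRR
After op 5 paint(4,1,Y):
RRRRRRRR
RRRRRRRR
RRRRBRRR
RRRRWRRR
RYRRRRRR
RRRRRRGR
RRWWWWGR
RRWRWWRR
After op 6 paint(0,5,B):
RRRRRBRR
RRRRRRRR
RRRRBRRR
RRRRWRRR
RYRRRRRR
RRRRRRGR
RRWWWWGR
RRWRWWRR

Answer: RRRRRBRR
RRRRRRRR
RRRRBRRR
RRRRWRRR
RYRRRRRR
RRRRRRGR
RRWWWWGR
RRWRWWRR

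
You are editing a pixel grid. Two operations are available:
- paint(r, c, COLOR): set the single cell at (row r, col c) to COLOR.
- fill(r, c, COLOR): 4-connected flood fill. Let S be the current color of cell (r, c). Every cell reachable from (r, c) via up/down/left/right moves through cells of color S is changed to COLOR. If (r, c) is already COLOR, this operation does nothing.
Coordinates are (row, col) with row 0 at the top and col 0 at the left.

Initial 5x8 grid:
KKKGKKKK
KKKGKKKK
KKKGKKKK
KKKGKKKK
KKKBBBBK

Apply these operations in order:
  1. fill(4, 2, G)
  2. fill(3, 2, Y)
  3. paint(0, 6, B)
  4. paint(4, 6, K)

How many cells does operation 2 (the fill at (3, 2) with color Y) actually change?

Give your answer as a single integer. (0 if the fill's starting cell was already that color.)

After op 1 fill(4,2,G) [15 cells changed]:
GGGGKKKK
GGGGKKKK
GGGGKKKK
GGGGKKKK
GGGBBBBK
After op 2 fill(3,2,Y) [19 cells changed]:
YYYYKKKK
YYYYKKKK
YYYYKKKK
YYYYKKKK
YYYBBBBK

Answer: 19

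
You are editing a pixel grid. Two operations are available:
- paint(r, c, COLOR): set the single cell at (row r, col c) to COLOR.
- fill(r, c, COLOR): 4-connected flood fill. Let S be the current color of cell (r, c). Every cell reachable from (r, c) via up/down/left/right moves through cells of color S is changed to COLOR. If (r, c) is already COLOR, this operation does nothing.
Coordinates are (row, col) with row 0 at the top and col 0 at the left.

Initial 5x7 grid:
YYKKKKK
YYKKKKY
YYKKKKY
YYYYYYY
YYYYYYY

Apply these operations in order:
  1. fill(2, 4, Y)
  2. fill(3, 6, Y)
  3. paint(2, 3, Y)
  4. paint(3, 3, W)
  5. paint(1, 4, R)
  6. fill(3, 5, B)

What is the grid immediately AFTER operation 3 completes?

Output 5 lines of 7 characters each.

After op 1 fill(2,4,Y) [13 cells changed]:
YYYYYYY
YYYYYYY
YYYYYYY
YYYYYYY
YYYYYYY
After op 2 fill(3,6,Y) [0 cells changed]:
YYYYYYY
YYYYYYY
YYYYYYY
YYYYYYY
YYYYYYY
After op 3 paint(2,3,Y):
YYYYYYY
YYYYYYY
YYYYYYY
YYYYYYY
YYYYYYY

Answer: YYYYYYY
YYYYYYY
YYYYYYY
YYYYYYY
YYYYYYY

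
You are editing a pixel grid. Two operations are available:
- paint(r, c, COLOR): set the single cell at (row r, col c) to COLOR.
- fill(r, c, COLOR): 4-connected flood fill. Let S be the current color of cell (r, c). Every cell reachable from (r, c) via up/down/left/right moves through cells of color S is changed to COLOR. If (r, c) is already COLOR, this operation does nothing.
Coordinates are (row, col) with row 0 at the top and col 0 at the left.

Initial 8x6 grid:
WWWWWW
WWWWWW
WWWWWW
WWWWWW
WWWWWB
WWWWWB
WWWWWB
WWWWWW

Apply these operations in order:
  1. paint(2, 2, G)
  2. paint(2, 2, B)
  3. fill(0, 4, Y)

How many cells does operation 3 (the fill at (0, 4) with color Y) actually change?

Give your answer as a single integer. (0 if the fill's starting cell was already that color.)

Answer: 44

Derivation:
After op 1 paint(2,2,G):
WWWWWW
WWWWWW
WWGWWW
WWWWWW
WWWWWB
WWWWWB
WWWWWB
WWWWWW
After op 2 paint(2,2,B):
WWWWWW
WWWWWW
WWBWWW
WWWWWW
WWWWWB
WWWWWB
WWWWWB
WWWWWW
After op 3 fill(0,4,Y) [44 cells changed]:
YYYYYY
YYYYYY
YYBYYY
YYYYYY
YYYYYB
YYYYYB
YYYYYB
YYYYYY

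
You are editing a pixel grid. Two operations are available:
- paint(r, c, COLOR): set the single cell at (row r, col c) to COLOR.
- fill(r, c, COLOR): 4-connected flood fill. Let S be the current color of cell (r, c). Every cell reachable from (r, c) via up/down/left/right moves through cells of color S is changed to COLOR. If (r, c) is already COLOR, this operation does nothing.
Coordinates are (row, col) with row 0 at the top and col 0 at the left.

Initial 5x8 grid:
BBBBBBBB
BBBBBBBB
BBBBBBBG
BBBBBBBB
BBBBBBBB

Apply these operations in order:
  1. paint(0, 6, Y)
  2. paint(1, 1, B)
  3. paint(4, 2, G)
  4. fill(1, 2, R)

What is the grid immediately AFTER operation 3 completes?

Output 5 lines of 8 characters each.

Answer: BBBBBBYB
BBBBBBBB
BBBBBBBG
BBBBBBBB
BBGBBBBB

Derivation:
After op 1 paint(0,6,Y):
BBBBBBYB
BBBBBBBB
BBBBBBBG
BBBBBBBB
BBBBBBBB
After op 2 paint(1,1,B):
BBBBBBYB
BBBBBBBB
BBBBBBBG
BBBBBBBB
BBBBBBBB
After op 3 paint(4,2,G):
BBBBBBYB
BBBBBBBB
BBBBBBBG
BBBBBBBB
BBGBBBBB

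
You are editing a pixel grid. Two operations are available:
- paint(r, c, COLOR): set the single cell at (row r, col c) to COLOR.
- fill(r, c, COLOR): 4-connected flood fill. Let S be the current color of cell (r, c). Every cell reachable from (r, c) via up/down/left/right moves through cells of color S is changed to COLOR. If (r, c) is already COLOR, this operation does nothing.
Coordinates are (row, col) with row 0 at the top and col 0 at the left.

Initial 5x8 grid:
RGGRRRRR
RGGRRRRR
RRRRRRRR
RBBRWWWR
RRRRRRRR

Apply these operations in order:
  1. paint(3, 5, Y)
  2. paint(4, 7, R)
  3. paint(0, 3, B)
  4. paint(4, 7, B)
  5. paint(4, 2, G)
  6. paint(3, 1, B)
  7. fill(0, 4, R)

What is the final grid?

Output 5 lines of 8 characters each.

Answer: RGGBRRRR
RGGRRRRR
RRRRRRRR
RBBRWYWR
RRGRRRRB

Derivation:
After op 1 paint(3,5,Y):
RGGRRRRR
RGGRRRRR
RRRRRRRR
RBBRWYWR
RRRRRRRR
After op 2 paint(4,7,R):
RGGRRRRR
RGGRRRRR
RRRRRRRR
RBBRWYWR
RRRRRRRR
After op 3 paint(0,3,B):
RGGBRRRR
RGGRRRRR
RRRRRRRR
RBBRWYWR
RRRRRRRR
After op 4 paint(4,7,B):
RGGBRRRR
RGGRRRRR
RRRRRRRR
RBBRWYWR
RRRRRRRB
After op 5 paint(4,2,G):
RGGBRRRR
RGGRRRRR
RRRRRRRR
RBBRWYWR
RRGRRRRB
After op 6 paint(3,1,B):
RGGBRRRR
RGGRRRRR
RRRRRRRR
RBBRWYWR
RRGRRRRB
After op 7 fill(0,4,R) [0 cells changed]:
RGGBRRRR
RGGRRRRR
RRRRRRRR
RBBRWYWR
RRGRRRRB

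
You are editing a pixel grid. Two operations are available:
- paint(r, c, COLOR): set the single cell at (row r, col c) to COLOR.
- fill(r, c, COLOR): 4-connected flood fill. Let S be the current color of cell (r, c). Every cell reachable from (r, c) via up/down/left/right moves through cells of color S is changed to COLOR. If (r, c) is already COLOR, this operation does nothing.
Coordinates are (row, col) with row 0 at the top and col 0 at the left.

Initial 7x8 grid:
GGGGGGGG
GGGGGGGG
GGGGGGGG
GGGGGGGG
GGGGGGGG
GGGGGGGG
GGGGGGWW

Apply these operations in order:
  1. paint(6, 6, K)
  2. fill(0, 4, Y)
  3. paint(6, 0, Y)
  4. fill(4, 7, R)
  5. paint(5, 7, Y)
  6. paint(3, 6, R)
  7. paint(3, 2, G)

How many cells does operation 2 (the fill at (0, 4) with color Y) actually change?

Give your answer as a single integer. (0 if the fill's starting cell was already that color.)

After op 1 paint(6,6,K):
GGGGGGGG
GGGGGGGG
GGGGGGGG
GGGGGGGG
GGGGGGGG
GGGGGGGG
GGGGGGKW
After op 2 fill(0,4,Y) [54 cells changed]:
YYYYYYYY
YYYYYYYY
YYYYYYYY
YYYYYYYY
YYYYYYYY
YYYYYYYY
YYYYYYKW

Answer: 54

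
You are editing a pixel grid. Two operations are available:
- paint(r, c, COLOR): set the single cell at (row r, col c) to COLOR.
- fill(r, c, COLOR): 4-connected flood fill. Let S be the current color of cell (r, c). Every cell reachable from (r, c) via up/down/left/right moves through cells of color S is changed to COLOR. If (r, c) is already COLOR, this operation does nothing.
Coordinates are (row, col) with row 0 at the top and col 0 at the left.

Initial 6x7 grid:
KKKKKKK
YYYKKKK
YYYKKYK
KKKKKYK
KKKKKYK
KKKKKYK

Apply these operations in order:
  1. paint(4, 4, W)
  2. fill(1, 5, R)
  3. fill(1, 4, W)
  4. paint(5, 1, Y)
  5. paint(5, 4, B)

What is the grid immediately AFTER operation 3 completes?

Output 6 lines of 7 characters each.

After op 1 paint(4,4,W):
KKKKKKK
YYYKKKK
YYYKKYK
KKKKKYK
KKKKWYK
KKKKKYK
After op 2 fill(1,5,R) [31 cells changed]:
RRRRRRR
YYYRRRR
YYYRRYR
RRRRRYR
RRRRWYR
RRRRRYR
After op 3 fill(1,4,W) [31 cells changed]:
WWWWWWW
YYYWWWW
YYYWWYW
WWWWWYW
WWWWWYW
WWWWWYW

Answer: WWWWWWW
YYYWWWW
YYYWWYW
WWWWWYW
WWWWWYW
WWWWWYW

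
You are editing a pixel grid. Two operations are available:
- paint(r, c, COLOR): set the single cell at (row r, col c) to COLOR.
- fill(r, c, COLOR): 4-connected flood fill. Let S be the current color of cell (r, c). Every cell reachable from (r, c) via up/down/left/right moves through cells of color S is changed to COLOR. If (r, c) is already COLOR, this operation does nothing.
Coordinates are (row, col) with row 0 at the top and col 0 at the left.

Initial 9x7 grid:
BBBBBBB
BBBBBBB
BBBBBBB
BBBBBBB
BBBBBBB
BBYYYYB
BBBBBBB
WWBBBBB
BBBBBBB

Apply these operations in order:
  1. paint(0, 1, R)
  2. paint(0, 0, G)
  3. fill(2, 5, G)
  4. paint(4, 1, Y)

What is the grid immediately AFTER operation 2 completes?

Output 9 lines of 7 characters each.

Answer: GRBBBBB
BBBBBBB
BBBBBBB
BBBBBBB
BBBBBBB
BBYYYYB
BBBBBBB
WWBBBBB
BBBBBBB

Derivation:
After op 1 paint(0,1,R):
BRBBBBB
BBBBBBB
BBBBBBB
BBBBBBB
BBBBBBB
BBYYYYB
BBBBBBB
WWBBBBB
BBBBBBB
After op 2 paint(0,0,G):
GRBBBBB
BBBBBBB
BBBBBBB
BBBBBBB
BBBBBBB
BBYYYYB
BBBBBBB
WWBBBBB
BBBBBBB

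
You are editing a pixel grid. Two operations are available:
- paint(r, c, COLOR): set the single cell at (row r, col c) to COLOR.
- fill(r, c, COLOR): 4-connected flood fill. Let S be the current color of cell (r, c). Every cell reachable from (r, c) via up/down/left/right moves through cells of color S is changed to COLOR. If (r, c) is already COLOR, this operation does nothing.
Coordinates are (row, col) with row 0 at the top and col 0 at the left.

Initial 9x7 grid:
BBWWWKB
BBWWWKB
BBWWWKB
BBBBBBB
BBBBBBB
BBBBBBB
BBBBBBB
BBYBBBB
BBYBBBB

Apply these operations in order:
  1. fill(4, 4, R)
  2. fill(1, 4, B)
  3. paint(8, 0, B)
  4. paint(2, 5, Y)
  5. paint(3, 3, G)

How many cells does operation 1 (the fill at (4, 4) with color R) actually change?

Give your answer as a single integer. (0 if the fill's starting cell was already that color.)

After op 1 fill(4,4,R) [49 cells changed]:
RRWWWKR
RRWWWKR
RRWWWKR
RRRRRRR
RRRRRRR
RRRRRRR
RRRRRRR
RRYRRRR
RRYRRRR

Answer: 49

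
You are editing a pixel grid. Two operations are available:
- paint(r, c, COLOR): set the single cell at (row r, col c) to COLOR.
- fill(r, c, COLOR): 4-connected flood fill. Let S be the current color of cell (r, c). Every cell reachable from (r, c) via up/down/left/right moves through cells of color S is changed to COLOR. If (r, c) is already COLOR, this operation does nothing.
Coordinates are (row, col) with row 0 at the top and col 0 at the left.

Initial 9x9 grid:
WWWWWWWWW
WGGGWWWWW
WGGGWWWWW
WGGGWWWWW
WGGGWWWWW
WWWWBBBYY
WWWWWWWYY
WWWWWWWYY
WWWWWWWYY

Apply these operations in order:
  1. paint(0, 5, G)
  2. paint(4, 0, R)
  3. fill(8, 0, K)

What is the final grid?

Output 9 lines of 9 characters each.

Answer: WWWWWGWWW
WGGGWWWWW
WGGGWWWWW
WGGGWWWWW
RGGGWWWWW
KKKKBBBYY
KKKKKKKYY
KKKKKKKYY
KKKKKKKYY

Derivation:
After op 1 paint(0,5,G):
WWWWWGWWW
WGGGWWWWW
WGGGWWWWW
WGGGWWWWW
WGGGWWWWW
WWWWBBBYY
WWWWWWWYY
WWWWWWWYY
WWWWWWWYY
After op 2 paint(4,0,R):
WWWWWGWWW
WGGGWWWWW
WGGGWWWWW
WGGGWWWWW
RGGGWWWWW
WWWWBBBYY
WWWWWWWYY
WWWWWWWYY
WWWWWWWYY
After op 3 fill(8,0,K) [25 cells changed]:
WWWWWGWWW
WGGGWWWWW
WGGGWWWWW
WGGGWWWWW
RGGGWWWWW
KKKKBBBYY
KKKKKKKYY
KKKKKKKYY
KKKKKKKYY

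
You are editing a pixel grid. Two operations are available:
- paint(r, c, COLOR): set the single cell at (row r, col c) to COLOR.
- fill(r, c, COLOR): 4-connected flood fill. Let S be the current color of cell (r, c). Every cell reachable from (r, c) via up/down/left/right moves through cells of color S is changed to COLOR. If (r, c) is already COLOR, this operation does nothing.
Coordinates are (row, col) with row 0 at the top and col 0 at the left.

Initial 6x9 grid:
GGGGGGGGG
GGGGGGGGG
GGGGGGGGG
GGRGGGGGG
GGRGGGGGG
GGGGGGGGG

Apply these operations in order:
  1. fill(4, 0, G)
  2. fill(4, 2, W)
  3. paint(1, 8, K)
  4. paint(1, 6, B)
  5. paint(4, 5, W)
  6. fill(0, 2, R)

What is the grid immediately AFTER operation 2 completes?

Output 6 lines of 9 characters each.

Answer: GGGGGGGGG
GGGGGGGGG
GGGGGGGGG
GGWGGGGGG
GGWGGGGGG
GGGGGGGGG

Derivation:
After op 1 fill(4,0,G) [0 cells changed]:
GGGGGGGGG
GGGGGGGGG
GGGGGGGGG
GGRGGGGGG
GGRGGGGGG
GGGGGGGGG
After op 2 fill(4,2,W) [2 cells changed]:
GGGGGGGGG
GGGGGGGGG
GGGGGGGGG
GGWGGGGGG
GGWGGGGGG
GGGGGGGGG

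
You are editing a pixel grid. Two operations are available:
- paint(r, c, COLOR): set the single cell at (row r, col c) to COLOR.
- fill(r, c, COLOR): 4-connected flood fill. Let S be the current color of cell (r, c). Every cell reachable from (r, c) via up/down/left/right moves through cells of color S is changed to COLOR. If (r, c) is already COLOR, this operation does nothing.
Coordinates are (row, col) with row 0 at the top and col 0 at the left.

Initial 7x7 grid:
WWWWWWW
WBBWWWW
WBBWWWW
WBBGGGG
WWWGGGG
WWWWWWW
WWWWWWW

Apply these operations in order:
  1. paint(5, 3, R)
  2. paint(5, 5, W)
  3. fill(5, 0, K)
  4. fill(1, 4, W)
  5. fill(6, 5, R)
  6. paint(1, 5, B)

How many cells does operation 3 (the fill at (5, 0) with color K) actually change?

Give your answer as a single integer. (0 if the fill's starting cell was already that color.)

After op 1 paint(5,3,R):
WWWWWWW
WBBWWWW
WBBWWWW
WBBGGGG
WWWGGGG
WWWRWWW
WWWWWWW
After op 2 paint(5,5,W):
WWWWWWW
WBBWWWW
WBBWWWW
WBBGGGG
WWWGGGG
WWWRWWW
WWWWWWW
After op 3 fill(5,0,K) [34 cells changed]:
KKKKKKK
KBBKKKK
KBBKKKK
KBBGGGG
KKKGGGG
KKKRKKK
KKKKKKK

Answer: 34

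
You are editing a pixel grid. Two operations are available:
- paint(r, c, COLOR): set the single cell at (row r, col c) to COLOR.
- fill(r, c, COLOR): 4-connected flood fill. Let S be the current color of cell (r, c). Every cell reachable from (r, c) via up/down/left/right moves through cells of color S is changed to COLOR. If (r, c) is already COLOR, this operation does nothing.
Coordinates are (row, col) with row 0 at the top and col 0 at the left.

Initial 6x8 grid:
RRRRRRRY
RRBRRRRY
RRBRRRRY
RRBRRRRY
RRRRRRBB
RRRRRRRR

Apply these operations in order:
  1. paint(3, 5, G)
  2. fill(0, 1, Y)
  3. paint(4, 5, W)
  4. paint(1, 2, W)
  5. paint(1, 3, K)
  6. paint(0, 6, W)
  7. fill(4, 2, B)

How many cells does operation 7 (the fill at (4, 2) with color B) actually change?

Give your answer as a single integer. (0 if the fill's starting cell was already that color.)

After op 1 paint(3,5,G):
RRRRRRRY
RRBRRRRY
RRBRRRRY
RRBRRGRY
RRRRRRBB
RRRRRRRR
After op 2 fill(0,1,Y) [38 cells changed]:
YYYYYYYY
YYBYYYYY
YYBYYYYY
YYBYYGYY
YYYYYYBB
YYYYYYYY
After op 3 paint(4,5,W):
YYYYYYYY
YYBYYYYY
YYBYYYYY
YYBYYGYY
YYYYYWBB
YYYYYYYY
After op 4 paint(1,2,W):
YYYYYYYY
YYWYYYYY
YYBYYYYY
YYBYYGYY
YYYYYWBB
YYYYYYYY
After op 5 paint(1,3,K):
YYYYYYYY
YYWKYYYY
YYBYYYYY
YYBYYGYY
YYYYYWBB
YYYYYYYY
After op 6 paint(0,6,W):
YYYYYYWY
YYWKYYYY
YYBYYYYY
YYBYYGYY
YYYYYWBB
YYYYYYYY
After op 7 fill(4,2,B) [39 cells changed]:
BBBBBBWB
BBWKBBBB
BBBBBBBB
BBBBBGBB
BBBBBWBB
BBBBBBBB

Answer: 39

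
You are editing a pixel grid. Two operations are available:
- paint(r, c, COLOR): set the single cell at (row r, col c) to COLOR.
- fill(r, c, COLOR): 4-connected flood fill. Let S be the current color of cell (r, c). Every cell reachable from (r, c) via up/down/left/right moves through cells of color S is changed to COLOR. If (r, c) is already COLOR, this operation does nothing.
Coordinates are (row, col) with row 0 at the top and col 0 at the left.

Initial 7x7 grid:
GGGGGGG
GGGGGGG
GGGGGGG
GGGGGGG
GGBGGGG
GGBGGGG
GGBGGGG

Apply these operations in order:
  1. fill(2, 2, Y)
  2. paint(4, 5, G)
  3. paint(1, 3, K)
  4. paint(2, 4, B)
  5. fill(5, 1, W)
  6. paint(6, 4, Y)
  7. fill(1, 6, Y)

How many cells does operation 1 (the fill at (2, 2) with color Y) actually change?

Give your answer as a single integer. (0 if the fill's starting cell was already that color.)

After op 1 fill(2,2,Y) [46 cells changed]:
YYYYYYY
YYYYYYY
YYYYYYY
YYYYYYY
YYBYYYY
YYBYYYY
YYBYYYY

Answer: 46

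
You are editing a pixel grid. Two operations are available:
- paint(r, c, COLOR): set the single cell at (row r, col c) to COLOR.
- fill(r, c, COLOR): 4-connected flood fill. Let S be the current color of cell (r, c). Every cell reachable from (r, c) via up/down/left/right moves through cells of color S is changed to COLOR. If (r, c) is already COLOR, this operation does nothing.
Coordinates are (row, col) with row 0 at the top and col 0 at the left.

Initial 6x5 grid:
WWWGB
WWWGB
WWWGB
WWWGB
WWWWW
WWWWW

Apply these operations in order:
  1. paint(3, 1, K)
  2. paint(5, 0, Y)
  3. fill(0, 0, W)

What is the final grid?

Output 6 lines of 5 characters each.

Answer: WWWGB
WWWGB
WWWGB
WKWGB
WWWWW
YWWWW

Derivation:
After op 1 paint(3,1,K):
WWWGB
WWWGB
WWWGB
WKWGB
WWWWW
WWWWW
After op 2 paint(5,0,Y):
WWWGB
WWWGB
WWWGB
WKWGB
WWWWW
YWWWW
After op 3 fill(0,0,W) [0 cells changed]:
WWWGB
WWWGB
WWWGB
WKWGB
WWWWW
YWWWW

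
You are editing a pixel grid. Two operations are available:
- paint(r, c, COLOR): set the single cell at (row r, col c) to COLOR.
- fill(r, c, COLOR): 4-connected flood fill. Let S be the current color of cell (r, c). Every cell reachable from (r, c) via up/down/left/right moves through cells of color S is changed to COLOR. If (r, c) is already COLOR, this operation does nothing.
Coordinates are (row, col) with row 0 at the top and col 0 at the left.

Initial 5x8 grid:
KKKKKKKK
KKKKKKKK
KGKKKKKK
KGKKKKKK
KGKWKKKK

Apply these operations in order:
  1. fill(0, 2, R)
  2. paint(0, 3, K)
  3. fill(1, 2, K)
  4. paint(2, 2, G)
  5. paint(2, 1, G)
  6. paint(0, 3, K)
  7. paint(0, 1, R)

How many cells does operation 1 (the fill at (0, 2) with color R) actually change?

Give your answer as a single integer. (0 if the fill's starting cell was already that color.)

Answer: 36

Derivation:
After op 1 fill(0,2,R) [36 cells changed]:
RRRRRRRR
RRRRRRRR
RGRRRRRR
RGRRRRRR
RGRWRRRR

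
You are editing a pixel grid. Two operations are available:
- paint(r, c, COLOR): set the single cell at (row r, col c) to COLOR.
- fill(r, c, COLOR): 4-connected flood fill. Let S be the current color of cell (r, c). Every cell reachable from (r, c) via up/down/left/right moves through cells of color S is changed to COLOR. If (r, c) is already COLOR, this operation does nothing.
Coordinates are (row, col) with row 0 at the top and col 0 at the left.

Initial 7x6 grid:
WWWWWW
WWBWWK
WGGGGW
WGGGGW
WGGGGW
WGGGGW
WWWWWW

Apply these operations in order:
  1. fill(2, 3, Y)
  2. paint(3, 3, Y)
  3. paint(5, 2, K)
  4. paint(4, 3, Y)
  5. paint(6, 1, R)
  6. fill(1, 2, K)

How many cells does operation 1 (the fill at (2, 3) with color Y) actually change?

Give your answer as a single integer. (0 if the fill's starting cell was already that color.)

Answer: 16

Derivation:
After op 1 fill(2,3,Y) [16 cells changed]:
WWWWWW
WWBWWK
WYYYYW
WYYYYW
WYYYYW
WYYYYW
WWWWWW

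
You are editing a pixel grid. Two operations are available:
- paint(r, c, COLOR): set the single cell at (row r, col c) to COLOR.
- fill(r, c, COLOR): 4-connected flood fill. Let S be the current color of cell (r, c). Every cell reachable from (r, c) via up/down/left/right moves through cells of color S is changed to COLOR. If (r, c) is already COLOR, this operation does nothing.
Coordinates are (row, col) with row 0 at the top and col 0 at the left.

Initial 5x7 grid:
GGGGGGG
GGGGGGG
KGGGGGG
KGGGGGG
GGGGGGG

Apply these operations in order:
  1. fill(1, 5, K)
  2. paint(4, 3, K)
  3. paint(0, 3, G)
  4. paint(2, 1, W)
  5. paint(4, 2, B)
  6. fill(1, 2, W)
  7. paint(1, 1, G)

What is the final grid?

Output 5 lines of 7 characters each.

Answer: WWWGWWW
WGWWWWW
WWWWWWW
WWWWWWW
WWBWWWW

Derivation:
After op 1 fill(1,5,K) [33 cells changed]:
KKKKKKK
KKKKKKK
KKKKKKK
KKKKKKK
KKKKKKK
After op 2 paint(4,3,K):
KKKKKKK
KKKKKKK
KKKKKKK
KKKKKKK
KKKKKKK
After op 3 paint(0,3,G):
KKKGKKK
KKKKKKK
KKKKKKK
KKKKKKK
KKKKKKK
After op 4 paint(2,1,W):
KKKGKKK
KKKKKKK
KWKKKKK
KKKKKKK
KKKKKKK
After op 5 paint(4,2,B):
KKKGKKK
KKKKKKK
KWKKKKK
KKKKKKK
KKBKKKK
After op 6 fill(1,2,W) [32 cells changed]:
WWWGWWW
WWWWWWW
WWWWWWW
WWWWWWW
WWBWWWW
After op 7 paint(1,1,G):
WWWGWWW
WGWWWWW
WWWWWWW
WWWWWWW
WWBWWWW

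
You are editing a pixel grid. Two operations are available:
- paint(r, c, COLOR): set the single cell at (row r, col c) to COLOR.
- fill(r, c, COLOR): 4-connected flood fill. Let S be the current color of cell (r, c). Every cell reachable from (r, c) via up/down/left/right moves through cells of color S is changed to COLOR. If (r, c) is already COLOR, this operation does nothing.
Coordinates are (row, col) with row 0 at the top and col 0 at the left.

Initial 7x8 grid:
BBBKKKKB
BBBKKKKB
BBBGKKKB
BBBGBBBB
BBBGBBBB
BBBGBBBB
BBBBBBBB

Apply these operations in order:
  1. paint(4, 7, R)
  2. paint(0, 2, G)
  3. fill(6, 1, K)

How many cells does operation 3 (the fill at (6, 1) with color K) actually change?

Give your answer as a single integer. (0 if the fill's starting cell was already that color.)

Answer: 39

Derivation:
After op 1 paint(4,7,R):
BBBKKKKB
BBBKKKKB
BBBGKKKB
BBBGBBBB
BBBGBBBR
BBBGBBBB
BBBBBBBB
After op 2 paint(0,2,G):
BBGKKKKB
BBBKKKKB
BBBGKKKB
BBBGBBBB
BBBGBBBR
BBBGBBBB
BBBBBBBB
After op 3 fill(6,1,K) [39 cells changed]:
KKGKKKKK
KKKKKKKK
KKKGKKKK
KKKGKKKK
KKKGKKKR
KKKGKKKK
KKKKKKKK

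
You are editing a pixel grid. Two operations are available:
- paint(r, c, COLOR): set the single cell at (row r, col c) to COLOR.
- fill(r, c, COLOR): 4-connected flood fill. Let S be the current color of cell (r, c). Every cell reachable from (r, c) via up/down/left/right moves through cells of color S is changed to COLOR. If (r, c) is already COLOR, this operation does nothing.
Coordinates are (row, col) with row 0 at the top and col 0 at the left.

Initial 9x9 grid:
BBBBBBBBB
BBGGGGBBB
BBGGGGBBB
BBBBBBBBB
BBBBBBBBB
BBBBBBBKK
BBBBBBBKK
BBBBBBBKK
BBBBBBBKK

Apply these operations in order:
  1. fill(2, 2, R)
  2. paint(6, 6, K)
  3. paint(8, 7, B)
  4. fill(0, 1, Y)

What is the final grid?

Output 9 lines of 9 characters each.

After op 1 fill(2,2,R) [8 cells changed]:
BBBBBBBBB
BBRRRRBBB
BBRRRRBBB
BBBBBBBBB
BBBBBBBBB
BBBBBBBKK
BBBBBBBKK
BBBBBBBKK
BBBBBBBKK
After op 2 paint(6,6,K):
BBBBBBBBB
BBRRRRBBB
BBRRRRBBB
BBBBBBBBB
BBBBBBBBB
BBBBBBBKK
BBBBBBKKK
BBBBBBBKK
BBBBBBBKK
After op 3 paint(8,7,B):
BBBBBBBBB
BBRRRRBBB
BBRRRRBBB
BBBBBBBBB
BBBBBBBBB
BBBBBBBKK
BBBBBBKKK
BBBBBBBKK
BBBBBBBBK
After op 4 fill(0,1,Y) [65 cells changed]:
YYYYYYYYY
YYRRRRYYY
YYRRRRYYY
YYYYYYYYY
YYYYYYYYY
YYYYYYYKK
YYYYYYKKK
YYYYYYYKK
YYYYYYYYK

Answer: YYYYYYYYY
YYRRRRYYY
YYRRRRYYY
YYYYYYYYY
YYYYYYYYY
YYYYYYYKK
YYYYYYKKK
YYYYYYYKK
YYYYYYYYK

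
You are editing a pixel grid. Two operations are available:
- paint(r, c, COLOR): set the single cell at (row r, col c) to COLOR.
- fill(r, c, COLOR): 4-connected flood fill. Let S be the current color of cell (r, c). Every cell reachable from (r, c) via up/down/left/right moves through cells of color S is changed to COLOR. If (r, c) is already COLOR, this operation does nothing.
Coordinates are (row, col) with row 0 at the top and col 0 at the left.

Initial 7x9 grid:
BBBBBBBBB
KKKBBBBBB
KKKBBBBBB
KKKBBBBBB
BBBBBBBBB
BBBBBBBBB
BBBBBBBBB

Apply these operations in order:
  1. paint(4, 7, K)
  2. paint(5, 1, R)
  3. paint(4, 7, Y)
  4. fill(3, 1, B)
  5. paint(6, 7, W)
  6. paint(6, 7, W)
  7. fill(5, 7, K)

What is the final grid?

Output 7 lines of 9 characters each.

After op 1 paint(4,7,K):
BBBBBBBBB
KKKBBBBBB
KKKBBBBBB
KKKBBBBBB
BBBBBBBKB
BBBBBBBBB
BBBBBBBBB
After op 2 paint(5,1,R):
BBBBBBBBB
KKKBBBBBB
KKKBBBBBB
KKKBBBBBB
BBBBBBBKB
BRBBBBBBB
BBBBBBBBB
After op 3 paint(4,7,Y):
BBBBBBBBB
KKKBBBBBB
KKKBBBBBB
KKKBBBBBB
BBBBBBBYB
BRBBBBBBB
BBBBBBBBB
After op 4 fill(3,1,B) [9 cells changed]:
BBBBBBBBB
BBBBBBBBB
BBBBBBBBB
BBBBBBBBB
BBBBBBBYB
BRBBBBBBB
BBBBBBBBB
After op 5 paint(6,7,W):
BBBBBBBBB
BBBBBBBBB
BBBBBBBBB
BBBBBBBBB
BBBBBBBYB
BRBBBBBBB
BBBBBBBWB
After op 6 paint(6,7,W):
BBBBBBBBB
BBBBBBBBB
BBBBBBBBB
BBBBBBBBB
BBBBBBBYB
BRBBBBBBB
BBBBBBBWB
After op 7 fill(5,7,K) [60 cells changed]:
KKKKKKKKK
KKKKKKKKK
KKKKKKKKK
KKKKKKKKK
KKKKKKKYK
KRKKKKKKK
KKKKKKKWK

Answer: KKKKKKKKK
KKKKKKKKK
KKKKKKKKK
KKKKKKKKK
KKKKKKKYK
KRKKKKKKK
KKKKKKKWK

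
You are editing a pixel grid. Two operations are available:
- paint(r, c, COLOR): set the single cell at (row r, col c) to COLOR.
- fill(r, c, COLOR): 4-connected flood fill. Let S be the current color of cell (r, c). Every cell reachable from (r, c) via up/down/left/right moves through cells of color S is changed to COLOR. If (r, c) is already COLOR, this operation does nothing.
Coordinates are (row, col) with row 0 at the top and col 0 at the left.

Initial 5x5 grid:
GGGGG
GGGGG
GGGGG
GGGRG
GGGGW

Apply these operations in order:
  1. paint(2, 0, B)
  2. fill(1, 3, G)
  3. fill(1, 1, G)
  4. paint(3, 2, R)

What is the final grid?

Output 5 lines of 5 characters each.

Answer: GGGGG
GGGGG
BGGGG
GGRRG
GGGGW

Derivation:
After op 1 paint(2,0,B):
GGGGG
GGGGG
BGGGG
GGGRG
GGGGW
After op 2 fill(1,3,G) [0 cells changed]:
GGGGG
GGGGG
BGGGG
GGGRG
GGGGW
After op 3 fill(1,1,G) [0 cells changed]:
GGGGG
GGGGG
BGGGG
GGGRG
GGGGW
After op 4 paint(3,2,R):
GGGGG
GGGGG
BGGGG
GGRRG
GGGGW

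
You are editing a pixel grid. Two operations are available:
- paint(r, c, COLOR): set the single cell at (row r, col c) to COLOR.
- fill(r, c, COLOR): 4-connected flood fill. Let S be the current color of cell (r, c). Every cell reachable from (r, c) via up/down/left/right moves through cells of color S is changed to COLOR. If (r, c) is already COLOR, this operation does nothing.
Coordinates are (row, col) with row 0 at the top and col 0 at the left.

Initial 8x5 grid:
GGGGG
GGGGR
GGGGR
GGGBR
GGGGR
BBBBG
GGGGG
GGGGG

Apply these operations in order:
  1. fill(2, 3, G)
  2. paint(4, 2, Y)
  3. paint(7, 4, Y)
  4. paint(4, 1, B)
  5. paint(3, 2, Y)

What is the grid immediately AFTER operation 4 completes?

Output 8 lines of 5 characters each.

After op 1 fill(2,3,G) [0 cells changed]:
GGGGG
GGGGR
GGGGR
GGGBR
GGGGR
BBBBG
GGGGG
GGGGG
After op 2 paint(4,2,Y):
GGGGG
GGGGR
GGGGR
GGGBR
GGYGR
BBBBG
GGGGG
GGGGG
After op 3 paint(7,4,Y):
GGGGG
GGGGR
GGGGR
GGGBR
GGYGR
BBBBG
GGGGG
GGGGY
After op 4 paint(4,1,B):
GGGGG
GGGGR
GGGGR
GGGBR
GBYGR
BBBBG
GGGGG
GGGGY

Answer: GGGGG
GGGGR
GGGGR
GGGBR
GBYGR
BBBBG
GGGGG
GGGGY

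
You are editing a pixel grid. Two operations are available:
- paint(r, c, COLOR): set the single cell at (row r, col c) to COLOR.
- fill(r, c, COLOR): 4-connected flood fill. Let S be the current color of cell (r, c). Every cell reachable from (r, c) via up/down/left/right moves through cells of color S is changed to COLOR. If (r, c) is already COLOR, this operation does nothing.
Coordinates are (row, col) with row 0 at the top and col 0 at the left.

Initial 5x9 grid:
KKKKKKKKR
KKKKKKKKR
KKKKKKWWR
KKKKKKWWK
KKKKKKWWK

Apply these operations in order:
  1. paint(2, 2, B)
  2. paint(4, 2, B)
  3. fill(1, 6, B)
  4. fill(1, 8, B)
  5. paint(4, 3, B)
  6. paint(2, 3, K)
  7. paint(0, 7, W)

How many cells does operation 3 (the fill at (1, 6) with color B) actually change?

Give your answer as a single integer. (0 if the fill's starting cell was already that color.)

Answer: 32

Derivation:
After op 1 paint(2,2,B):
KKKKKKKKR
KKKKKKKKR
KKBKKKWWR
KKKKKKWWK
KKKKKKWWK
After op 2 paint(4,2,B):
KKKKKKKKR
KKKKKKKKR
KKBKKKWWR
KKKKKKWWK
KKBKKKWWK
After op 3 fill(1,6,B) [32 cells changed]:
BBBBBBBBR
BBBBBBBBR
BBBBBBWWR
BBBBBBWWK
BBBBBBWWK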